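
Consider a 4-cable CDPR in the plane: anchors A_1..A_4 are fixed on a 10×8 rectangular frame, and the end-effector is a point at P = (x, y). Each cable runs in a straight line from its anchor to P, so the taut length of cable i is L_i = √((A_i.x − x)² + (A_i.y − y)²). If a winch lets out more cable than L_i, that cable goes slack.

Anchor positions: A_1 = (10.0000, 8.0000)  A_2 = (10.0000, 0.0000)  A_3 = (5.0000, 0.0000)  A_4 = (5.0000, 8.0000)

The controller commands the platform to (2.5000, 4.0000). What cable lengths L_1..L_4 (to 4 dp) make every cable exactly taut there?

L_1: Δ = A_1−P = (7.5000, 4.0000) → ‖Δ‖ = √72.2500 = 8.5000
L_2: Δ = A_2−P = (7.5000, -4.0000) → ‖Δ‖ = √72.2500 = 8.5000
L_3: Δ = A_3−P = (2.5000, -4.0000) → ‖Δ‖ = √22.2500 = 4.7170
L_4: Δ = A_4−P = (2.5000, 4.0000) → ‖Δ‖ = √22.2500 = 4.7170

(8.5000, 8.5000, 4.7170, 4.7170)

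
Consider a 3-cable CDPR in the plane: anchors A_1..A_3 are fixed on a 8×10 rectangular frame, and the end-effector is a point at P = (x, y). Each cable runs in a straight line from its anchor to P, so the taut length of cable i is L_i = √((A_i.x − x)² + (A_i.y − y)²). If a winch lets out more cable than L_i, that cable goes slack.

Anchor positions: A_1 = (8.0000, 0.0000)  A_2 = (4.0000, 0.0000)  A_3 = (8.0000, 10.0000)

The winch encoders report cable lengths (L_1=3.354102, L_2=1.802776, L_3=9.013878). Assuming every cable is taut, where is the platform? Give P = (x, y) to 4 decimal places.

each cable: (A_i−P)·(A_i−P) = L_i²; let k_i = ‖A_i‖²−L_i²
k_1 = 64.0000+0.0000−11.2500 = 52.7500
row 1: 8.0000x + 0.0000y = 40.0000  (k_2=12.7500)
row 2: 0.0000x − 20.0000y = -30.0000  (k_3=82.7500)
Cramer on rows 1–2 → x = 5.0000, y = 1.5000

(5.0000, 1.5000)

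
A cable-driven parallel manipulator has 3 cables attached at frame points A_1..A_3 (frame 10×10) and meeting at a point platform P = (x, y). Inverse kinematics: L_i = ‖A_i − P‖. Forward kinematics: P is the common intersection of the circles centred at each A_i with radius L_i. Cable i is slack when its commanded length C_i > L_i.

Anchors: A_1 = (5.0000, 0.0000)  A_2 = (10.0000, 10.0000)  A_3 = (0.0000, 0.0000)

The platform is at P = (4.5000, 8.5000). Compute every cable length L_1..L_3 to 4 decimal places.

L_1: Δ = A_1−P = (0.5000, -8.5000) → ‖Δ‖ = √72.5000 = 8.5147
L_2: Δ = A_2−P = (5.5000, 1.5000) → ‖Δ‖ = √32.5000 = 5.7009
L_3: Δ = A_3−P = (-4.5000, -8.5000) → ‖Δ‖ = √92.5000 = 9.6177

(8.5147, 5.7009, 9.6177)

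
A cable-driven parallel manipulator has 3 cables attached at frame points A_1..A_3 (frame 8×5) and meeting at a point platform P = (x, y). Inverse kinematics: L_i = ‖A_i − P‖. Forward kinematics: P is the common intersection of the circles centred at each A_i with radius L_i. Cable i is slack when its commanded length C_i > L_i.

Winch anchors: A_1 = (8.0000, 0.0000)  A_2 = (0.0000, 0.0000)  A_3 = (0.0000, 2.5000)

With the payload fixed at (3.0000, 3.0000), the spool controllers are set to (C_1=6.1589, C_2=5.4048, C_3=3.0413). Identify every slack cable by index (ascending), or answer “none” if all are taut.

1, 2

cable 1: L_1 = ‖A_1−P‖ = 5.8310;  C_1 = 6.1589 → slack
cable 2: L_2 = ‖A_2−P‖ = 4.2426;  C_2 = 5.4048 → slack
cable 3: L_3 = ‖A_3−P‖ = 3.0414;  C_3 = 3.0413 → taut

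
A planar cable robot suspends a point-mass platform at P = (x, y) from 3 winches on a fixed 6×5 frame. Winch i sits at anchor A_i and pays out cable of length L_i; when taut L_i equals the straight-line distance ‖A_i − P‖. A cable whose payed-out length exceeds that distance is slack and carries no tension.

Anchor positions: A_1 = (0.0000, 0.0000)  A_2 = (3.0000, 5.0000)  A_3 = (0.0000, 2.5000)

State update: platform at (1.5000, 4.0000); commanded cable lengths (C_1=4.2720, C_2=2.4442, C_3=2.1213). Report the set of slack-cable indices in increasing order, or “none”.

cable 1: √((-1.5000)²+(-4.0000)²)=4.2720, C_1=4.2720: taut
cable 2: √((1.5000)²+(1.0000)²)=1.8028, C_2=2.4442: slack
cable 3: √((-1.5000)²+(-1.5000)²)=2.1213, C_3=2.1213: taut

2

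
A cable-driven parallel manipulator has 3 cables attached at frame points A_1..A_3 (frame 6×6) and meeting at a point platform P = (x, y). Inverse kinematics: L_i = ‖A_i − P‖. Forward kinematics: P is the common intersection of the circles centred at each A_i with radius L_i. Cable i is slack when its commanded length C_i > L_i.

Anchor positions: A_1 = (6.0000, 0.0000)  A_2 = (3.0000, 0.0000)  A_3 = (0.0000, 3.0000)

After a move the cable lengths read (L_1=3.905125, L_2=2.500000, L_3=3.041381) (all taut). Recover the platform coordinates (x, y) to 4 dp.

circle eqns → linear via eq_j − eq_1; set q_j = A_j·A_j − L_j²
q_1 = 36.0000+0.0000−15.2500 = 20.7500
6.0000·x + 0.0000·y = q_1−q_2 = 18.0000
12.0000·x − 6.0000·y = q_1−q_3 = 21.0000
solve first two rows → x=3.0000, y=2.5000

(3.0000, 2.5000)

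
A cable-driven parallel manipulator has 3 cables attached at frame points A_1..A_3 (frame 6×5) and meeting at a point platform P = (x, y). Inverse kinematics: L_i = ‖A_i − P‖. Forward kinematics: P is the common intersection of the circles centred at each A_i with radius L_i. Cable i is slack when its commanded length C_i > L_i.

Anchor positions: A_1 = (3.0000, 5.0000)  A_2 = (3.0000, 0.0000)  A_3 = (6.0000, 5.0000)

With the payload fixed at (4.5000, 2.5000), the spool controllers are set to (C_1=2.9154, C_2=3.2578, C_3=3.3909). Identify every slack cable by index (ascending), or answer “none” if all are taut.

cable 1: L_1 = ‖A_1−P‖ = 2.9155;  C_1 = 2.9154 → taut
cable 2: L_2 = ‖A_2−P‖ = 2.9155;  C_2 = 3.2578 → slack
cable 3: L_3 = ‖A_3−P‖ = 2.9155;  C_3 = 3.3909 → slack

2, 3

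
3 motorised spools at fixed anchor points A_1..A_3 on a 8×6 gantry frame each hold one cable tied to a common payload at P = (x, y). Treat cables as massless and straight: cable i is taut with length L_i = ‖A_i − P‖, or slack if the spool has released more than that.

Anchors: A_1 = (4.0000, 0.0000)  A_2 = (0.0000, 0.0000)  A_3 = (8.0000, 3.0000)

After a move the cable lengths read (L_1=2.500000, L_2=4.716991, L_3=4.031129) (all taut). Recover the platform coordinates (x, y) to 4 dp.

each cable: (A_i−P)·(A_i−P) = L_i²; let q_i = ‖A_i‖²−L_i²
q_1 = 16.0000+0.0000−6.2500 = 9.7500
row 1: 8.0000x + 0.0000y = 32.0000  (q_2=-22.2500)
row 2: -8.0000x − 6.0000y = -47.0000  (q_3=56.7500)
Cramer on rows 1–2 → x = 4.0000, y = 2.5000

(4.0000, 2.5000)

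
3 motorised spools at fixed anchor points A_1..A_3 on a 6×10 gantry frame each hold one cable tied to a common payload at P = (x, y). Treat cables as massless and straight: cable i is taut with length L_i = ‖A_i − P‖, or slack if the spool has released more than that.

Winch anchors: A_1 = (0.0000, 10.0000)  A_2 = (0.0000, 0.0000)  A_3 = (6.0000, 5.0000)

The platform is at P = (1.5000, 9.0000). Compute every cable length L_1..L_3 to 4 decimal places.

(1.8028, 9.1241, 6.0208)

L_1: Δ = A_1−P = (-1.5000, 1.0000) → ‖Δ‖ = √3.2500 = 1.8028
L_2: Δ = A_2−P = (-1.5000, -9.0000) → ‖Δ‖ = √83.2500 = 9.1241
L_3: Δ = A_3−P = (4.5000, -4.0000) → ‖Δ‖ = √36.2500 = 6.0208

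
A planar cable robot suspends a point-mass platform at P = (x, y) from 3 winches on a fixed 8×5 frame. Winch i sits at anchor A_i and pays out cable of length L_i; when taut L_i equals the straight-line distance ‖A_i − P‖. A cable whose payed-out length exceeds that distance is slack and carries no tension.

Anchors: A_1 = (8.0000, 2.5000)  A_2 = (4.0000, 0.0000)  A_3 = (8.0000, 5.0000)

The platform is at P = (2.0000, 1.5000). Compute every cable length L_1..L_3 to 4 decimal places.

(6.0828, 2.5000, 6.9462)

L_1: Δ = A_1−P = (6.0000, 1.0000) → ‖Δ‖ = √37.0000 = 6.0828
L_2: Δ = A_2−P = (2.0000, -1.5000) → ‖Δ‖ = √6.2500 = 2.5000
L_3: Δ = A_3−P = (6.0000, 3.5000) → ‖Δ‖ = √48.2500 = 6.9462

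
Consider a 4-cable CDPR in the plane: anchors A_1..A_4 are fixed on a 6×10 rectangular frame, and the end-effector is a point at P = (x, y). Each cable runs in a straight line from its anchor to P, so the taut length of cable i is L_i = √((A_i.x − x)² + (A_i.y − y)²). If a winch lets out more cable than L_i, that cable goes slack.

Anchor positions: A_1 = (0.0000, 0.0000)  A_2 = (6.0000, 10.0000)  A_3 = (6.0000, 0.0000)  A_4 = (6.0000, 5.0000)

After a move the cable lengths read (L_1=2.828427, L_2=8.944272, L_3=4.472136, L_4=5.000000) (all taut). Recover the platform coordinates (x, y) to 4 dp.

expand ‖A_i−P‖²=L_i² and subtract eq 1 (c_i ≔ ‖A_i‖²−L_i²)
c_1 = 0.0000+0.0000−8.0000 = -8.0000
eq1−eq2 → [-12.0000  -20.0000]·P = -64.0000
eq1−eq3 → [-12.0000  0.0000]·P = -24.0000
eq1−eq4 → [-12.0000  -10.0000]·P = -44.0000
2×2 solve → P = (2.0000, 2.0000)
check cable 4: ‖A_4−P‖² = 25.0000 ≈ L_4² = 25.0000 ✓

(2.0000, 2.0000)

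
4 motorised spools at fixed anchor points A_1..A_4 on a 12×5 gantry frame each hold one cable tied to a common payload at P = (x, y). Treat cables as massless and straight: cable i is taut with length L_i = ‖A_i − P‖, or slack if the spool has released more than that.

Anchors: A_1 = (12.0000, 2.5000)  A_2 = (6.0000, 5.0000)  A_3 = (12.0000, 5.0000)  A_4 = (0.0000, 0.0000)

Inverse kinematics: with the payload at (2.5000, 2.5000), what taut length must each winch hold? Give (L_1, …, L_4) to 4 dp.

(9.5000, 4.3012, 9.8234, 3.5355)

L_1 = √((12.0000−2.5000)² + (2.5000−2.5000)²) = 9.5000
L_2 = √((6.0000−2.5000)² + (5.0000−2.5000)²) = 4.3012
L_3 = √((12.0000−2.5000)² + (5.0000−2.5000)²) = 9.8234
L_4 = √((0.0000−2.5000)² + (0.0000−2.5000)²) = 3.5355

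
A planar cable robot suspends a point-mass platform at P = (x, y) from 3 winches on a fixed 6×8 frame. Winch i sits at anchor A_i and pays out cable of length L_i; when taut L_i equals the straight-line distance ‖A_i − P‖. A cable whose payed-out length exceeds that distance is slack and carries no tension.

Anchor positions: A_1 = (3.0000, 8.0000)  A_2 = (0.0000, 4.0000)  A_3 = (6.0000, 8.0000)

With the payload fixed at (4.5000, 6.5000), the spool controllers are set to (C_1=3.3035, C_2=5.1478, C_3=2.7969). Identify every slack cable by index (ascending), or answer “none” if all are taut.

cable 1: √((-1.5000)²+(1.5000)²)=2.1213, C_1=3.3035: slack
cable 2: √((-4.5000)²+(-2.5000)²)=5.1478, C_2=5.1478: taut
cable 3: √((1.5000)²+(1.5000)²)=2.1213, C_3=2.7969: slack

1, 3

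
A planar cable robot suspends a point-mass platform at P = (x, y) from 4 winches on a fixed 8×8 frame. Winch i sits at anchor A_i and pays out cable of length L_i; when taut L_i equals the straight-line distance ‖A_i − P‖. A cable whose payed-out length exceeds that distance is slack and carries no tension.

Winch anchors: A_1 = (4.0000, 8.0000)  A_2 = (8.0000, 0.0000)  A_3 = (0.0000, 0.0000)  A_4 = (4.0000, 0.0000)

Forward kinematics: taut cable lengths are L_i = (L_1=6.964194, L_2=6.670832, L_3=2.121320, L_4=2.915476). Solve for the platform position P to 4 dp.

(1.5000, 1.5000)

circle eqns → linear via eq_j − eq_1; set q_j = A_j·A_j − L_j²
q_1 = 16.0000+64.0000−48.5000 = 31.5000
-8.0000·x + 16.0000·y = q_1−q_2 = 12.0000
8.0000·x + 16.0000·y = q_1−q_3 = 36.0000
0.0000·x + 16.0000·y = q_1−q_4 = 24.0000
solve first two rows → x=1.5000, y=1.5000
check cable 4: ‖A_4−P‖² = 8.5000 ≈ L_4² = 8.5000 ✓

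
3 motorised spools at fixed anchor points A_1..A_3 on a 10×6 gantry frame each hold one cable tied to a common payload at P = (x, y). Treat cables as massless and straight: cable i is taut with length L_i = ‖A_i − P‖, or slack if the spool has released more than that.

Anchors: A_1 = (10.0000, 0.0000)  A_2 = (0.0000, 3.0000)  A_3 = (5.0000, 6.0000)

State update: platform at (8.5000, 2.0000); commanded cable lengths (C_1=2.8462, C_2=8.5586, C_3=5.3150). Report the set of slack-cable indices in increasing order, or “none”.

cable 1: L_1 = ‖A_1−P‖ = 2.5000;  C_1 = 2.8462 → slack
cable 2: L_2 = ‖A_2−P‖ = 8.5586;  C_2 = 8.5586 → taut
cable 3: L_3 = ‖A_3−P‖ = 5.3151;  C_3 = 5.3150 → taut

1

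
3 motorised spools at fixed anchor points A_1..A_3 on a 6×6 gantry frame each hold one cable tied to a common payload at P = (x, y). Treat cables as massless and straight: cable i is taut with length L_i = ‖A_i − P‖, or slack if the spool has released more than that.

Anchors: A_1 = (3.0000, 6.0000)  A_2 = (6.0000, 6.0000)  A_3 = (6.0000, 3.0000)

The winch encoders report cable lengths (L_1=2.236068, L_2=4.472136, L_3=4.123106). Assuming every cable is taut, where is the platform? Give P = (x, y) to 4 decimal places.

(2.0000, 4.0000)

circle eqns → linear via eq_j − eq_1; set k_j = A_j·A_j − L_j²
k_1 = 9.0000+36.0000−5.0000 = 40.0000
-6.0000·x + 0.0000·y = k_1−k_2 = -12.0000
-6.0000·x + 6.0000·y = k_1−k_3 = 12.0000
solve first two rows → x=2.0000, y=4.0000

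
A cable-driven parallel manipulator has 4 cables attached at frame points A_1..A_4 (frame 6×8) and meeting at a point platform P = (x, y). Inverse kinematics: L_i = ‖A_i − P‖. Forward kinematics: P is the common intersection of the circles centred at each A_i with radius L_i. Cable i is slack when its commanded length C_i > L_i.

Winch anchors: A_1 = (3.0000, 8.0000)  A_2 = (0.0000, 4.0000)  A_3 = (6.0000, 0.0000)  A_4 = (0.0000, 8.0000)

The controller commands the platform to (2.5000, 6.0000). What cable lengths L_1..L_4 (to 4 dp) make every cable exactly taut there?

L_1 = √((3.0000−2.5000)² + (8.0000−6.0000)²) = 2.0616
L_2 = √((0.0000−2.5000)² + (4.0000−6.0000)²) = 3.2016
L_3 = √((6.0000−2.5000)² + (0.0000−6.0000)²) = 6.9462
L_4 = √((0.0000−2.5000)² + (8.0000−6.0000)²) = 3.2016

(2.0616, 3.2016, 6.9462, 3.2016)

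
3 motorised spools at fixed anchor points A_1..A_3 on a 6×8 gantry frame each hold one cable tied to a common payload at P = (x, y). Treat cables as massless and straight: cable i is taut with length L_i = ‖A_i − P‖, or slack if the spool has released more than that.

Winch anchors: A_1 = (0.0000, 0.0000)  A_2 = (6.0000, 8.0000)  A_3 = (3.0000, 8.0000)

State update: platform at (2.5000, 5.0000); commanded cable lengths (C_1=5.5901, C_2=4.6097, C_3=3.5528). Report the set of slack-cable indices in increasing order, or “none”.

cable 1: L_1 = ‖A_1−P‖ = 5.5902;  C_1 = 5.5901 → taut
cable 2: L_2 = ‖A_2−P‖ = 4.6098;  C_2 = 4.6097 → taut
cable 3: L_3 = ‖A_3−P‖ = 3.0414;  C_3 = 3.5528 → slack

3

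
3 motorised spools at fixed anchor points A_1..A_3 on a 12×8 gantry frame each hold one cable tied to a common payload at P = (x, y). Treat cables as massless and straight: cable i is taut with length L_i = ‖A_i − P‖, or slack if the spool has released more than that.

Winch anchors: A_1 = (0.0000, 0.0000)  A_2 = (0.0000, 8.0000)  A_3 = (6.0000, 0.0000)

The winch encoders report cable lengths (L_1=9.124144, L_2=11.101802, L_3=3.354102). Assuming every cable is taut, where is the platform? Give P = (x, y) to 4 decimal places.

(9.0000, 1.5000)

each cable: (A_i−P)·(A_i−P) = L_i²; let k_i = ‖A_i‖²−L_i²
k_1 = 0.0000+0.0000−83.2500 = -83.2500
row 1: 0.0000x − 16.0000y = -24.0000  (k_2=-59.2500)
row 2: -12.0000x + 0.0000y = -108.0000  (k_3=24.7500)
Cramer on rows 1–2 → x = 9.0000, y = 1.5000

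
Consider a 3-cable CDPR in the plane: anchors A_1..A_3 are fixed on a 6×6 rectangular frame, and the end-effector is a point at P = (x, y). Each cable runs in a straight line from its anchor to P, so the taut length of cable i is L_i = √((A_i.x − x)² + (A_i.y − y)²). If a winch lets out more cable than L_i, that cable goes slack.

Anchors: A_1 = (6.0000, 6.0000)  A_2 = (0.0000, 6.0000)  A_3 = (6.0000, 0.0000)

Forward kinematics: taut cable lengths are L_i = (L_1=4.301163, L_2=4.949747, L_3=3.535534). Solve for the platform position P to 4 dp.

each cable: (A_i−P)·(A_i−P) = L_i²; let q_i = ‖A_i‖²−L_i²
q_1 = 36.0000+36.0000−18.5000 = 53.5000
row 1: 12.0000x + 0.0000y = 42.0000  (q_2=11.5000)
row 2: 0.0000x + 12.0000y = 30.0000  (q_3=23.5000)
Cramer on rows 1–2 → x = 3.5000, y = 2.5000

(3.5000, 2.5000)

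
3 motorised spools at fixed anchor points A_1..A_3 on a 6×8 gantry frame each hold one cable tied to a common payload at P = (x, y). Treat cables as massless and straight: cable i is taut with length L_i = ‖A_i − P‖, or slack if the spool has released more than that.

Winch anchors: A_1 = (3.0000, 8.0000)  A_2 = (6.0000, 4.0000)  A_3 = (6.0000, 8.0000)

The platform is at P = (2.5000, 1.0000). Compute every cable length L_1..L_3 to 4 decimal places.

L_1: Δ = A_1−P = (0.5000, 7.0000) → ‖Δ‖ = √49.2500 = 7.0178
L_2: Δ = A_2−P = (3.5000, 3.0000) → ‖Δ‖ = √21.2500 = 4.6098
L_3: Δ = A_3−P = (3.5000, 7.0000) → ‖Δ‖ = √61.2500 = 7.8262

(7.0178, 4.6098, 7.8262)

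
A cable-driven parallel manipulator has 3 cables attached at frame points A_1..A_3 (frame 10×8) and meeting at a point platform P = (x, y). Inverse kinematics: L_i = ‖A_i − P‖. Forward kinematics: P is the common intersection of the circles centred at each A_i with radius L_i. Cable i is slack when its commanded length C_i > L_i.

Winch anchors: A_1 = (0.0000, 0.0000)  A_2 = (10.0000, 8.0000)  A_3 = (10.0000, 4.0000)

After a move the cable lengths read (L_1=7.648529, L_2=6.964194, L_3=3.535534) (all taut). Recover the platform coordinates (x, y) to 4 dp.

(7.5000, 1.5000)

each cable: (A_i−P)·(A_i−P) = L_i²; let k_i = ‖A_i‖²−L_i²
k_1 = 0.0000+0.0000−58.5000 = -58.5000
row 1: -20.0000x − 16.0000y = -174.0000  (k_2=115.5000)
row 2: -20.0000x − 8.0000y = -162.0000  (k_3=103.5000)
Cramer on rows 1–2 → x = 7.5000, y = 1.5000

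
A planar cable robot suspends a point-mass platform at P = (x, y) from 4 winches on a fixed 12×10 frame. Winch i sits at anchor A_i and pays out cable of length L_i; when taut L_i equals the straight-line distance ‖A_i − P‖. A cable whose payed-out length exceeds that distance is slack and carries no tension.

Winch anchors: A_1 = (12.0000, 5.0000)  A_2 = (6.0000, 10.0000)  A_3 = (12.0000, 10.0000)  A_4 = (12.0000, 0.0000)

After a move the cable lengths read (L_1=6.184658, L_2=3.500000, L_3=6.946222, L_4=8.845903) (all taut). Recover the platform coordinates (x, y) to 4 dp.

circle eqns → linear via eq_j − eq_1; set k_j = A_j·A_j − L_j²
k_1 = 144.0000+25.0000−38.2500 = 130.7500
12.0000·x − 10.0000·y = k_1−k_2 = 7.0000
0.0000·x − 10.0000·y = k_1−k_3 = -65.0000
0.0000·x + 10.0000·y = k_1−k_4 = 65.0000
solve first two rows → x=6.0000, y=6.5000
check cable 4: ‖A_4−P‖² = 78.2500 ≈ L_4² = 78.2500 ✓

(6.0000, 6.5000)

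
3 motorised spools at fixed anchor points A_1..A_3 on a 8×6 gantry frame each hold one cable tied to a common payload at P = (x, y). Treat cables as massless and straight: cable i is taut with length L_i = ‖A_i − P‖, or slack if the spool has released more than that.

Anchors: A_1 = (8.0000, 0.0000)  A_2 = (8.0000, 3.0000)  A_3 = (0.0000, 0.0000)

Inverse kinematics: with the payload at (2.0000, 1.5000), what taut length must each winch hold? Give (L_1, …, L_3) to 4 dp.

(6.1847, 6.1847, 2.5000)

L_1: Δ = A_1−P = (6.0000, -1.5000) → ‖Δ‖ = √38.2500 = 6.1847
L_2: Δ = A_2−P = (6.0000, 1.5000) → ‖Δ‖ = √38.2500 = 6.1847
L_3: Δ = A_3−P = (-2.0000, -1.5000) → ‖Δ‖ = √6.2500 = 2.5000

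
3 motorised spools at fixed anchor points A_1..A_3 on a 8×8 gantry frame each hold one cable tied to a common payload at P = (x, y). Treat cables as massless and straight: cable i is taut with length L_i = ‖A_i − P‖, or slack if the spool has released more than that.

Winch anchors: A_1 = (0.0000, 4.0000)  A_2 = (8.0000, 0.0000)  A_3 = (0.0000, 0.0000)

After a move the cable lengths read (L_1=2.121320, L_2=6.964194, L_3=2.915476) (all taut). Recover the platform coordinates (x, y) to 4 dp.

(1.5000, 2.5000)

circle eqns → linear via eq_j − eq_1; set k_j = A_j·A_j − L_j²
k_1 = 0.0000+16.0000−4.5000 = 11.5000
-16.0000·x + 8.0000·y = k_1−k_2 = -4.0000
0.0000·x + 8.0000·y = k_1−k_3 = 20.0000
solve first two rows → x=1.5000, y=2.5000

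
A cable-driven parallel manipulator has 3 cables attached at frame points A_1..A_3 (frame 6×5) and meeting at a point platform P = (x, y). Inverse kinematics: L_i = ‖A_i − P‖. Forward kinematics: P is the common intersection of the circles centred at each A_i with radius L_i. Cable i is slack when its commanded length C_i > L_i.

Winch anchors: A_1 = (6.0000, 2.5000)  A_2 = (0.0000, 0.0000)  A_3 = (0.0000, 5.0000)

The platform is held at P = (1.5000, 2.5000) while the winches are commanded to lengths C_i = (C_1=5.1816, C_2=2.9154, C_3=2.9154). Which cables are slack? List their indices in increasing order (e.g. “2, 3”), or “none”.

1

i=1: geometric 4.5000 vs commanded 5.1816 ⇒ slack
i=2: geometric 2.9155 vs commanded 2.9154 ⇒ taut
i=3: geometric 2.9155 vs commanded 2.9154 ⇒ taut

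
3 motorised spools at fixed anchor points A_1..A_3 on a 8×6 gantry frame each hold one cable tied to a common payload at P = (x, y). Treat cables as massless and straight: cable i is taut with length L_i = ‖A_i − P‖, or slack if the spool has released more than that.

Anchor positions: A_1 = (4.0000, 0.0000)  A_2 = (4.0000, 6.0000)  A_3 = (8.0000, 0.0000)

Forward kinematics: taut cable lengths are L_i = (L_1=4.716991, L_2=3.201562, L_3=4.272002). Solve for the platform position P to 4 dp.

(6.5000, 4.0000)

each cable: (A_i−P)·(A_i−P) = L_i²; let c_i = ‖A_i‖²−L_i²
c_1 = 16.0000+0.0000−22.2500 = -6.2500
row 1: 0.0000x − 12.0000y = -48.0000  (c_2=41.7500)
row 2: -8.0000x + 0.0000y = -52.0000  (c_3=45.7500)
Cramer on rows 1–2 → x = 6.5000, y = 4.0000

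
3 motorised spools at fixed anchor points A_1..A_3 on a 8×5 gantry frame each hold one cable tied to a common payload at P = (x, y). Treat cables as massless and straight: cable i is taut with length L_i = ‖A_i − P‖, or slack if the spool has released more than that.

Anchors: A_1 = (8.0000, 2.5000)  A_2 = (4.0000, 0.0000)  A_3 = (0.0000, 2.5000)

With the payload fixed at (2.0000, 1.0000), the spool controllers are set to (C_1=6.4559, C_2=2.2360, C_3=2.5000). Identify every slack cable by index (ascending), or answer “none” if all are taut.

cable 1: L_1 = ‖A_1−P‖ = 6.1847;  C_1 = 6.4559 → slack
cable 2: L_2 = ‖A_2−P‖ = 2.2361;  C_2 = 2.2360 → taut
cable 3: L_3 = ‖A_3−P‖ = 2.5000;  C_3 = 2.5000 → taut

1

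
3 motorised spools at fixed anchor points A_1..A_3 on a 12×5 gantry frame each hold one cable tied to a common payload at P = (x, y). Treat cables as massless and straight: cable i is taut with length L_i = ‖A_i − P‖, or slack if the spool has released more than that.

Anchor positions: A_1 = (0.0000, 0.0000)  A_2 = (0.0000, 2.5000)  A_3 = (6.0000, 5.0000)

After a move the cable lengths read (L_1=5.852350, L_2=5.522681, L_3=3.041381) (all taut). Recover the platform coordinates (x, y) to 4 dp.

(5.5000, 2.0000)

circle eqns → linear via eq_j − eq_1; set q_j = A_j·A_j − L_j²
q_1 = 0.0000+0.0000−34.2500 = -34.2500
0.0000·x − 5.0000·y = q_1−q_2 = -10.0000
-12.0000·x − 10.0000·y = q_1−q_3 = -86.0000
solve first two rows → x=5.5000, y=2.0000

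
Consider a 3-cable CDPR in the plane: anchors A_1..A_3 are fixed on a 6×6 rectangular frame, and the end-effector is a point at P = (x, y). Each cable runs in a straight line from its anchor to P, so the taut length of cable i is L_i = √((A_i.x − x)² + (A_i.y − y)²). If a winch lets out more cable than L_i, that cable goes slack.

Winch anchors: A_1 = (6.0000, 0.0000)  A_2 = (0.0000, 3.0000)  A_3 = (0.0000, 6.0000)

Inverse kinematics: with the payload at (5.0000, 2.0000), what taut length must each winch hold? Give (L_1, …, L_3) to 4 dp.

(2.2361, 5.0990, 6.4031)

cable 1: Δx=1.0000, Δy=-2.0000; L_1 = √(Δx²+Δy²) = 2.2361
cable 2: Δx=-5.0000, Δy=1.0000; L_2 = √(Δx²+Δy²) = 5.0990
cable 3: Δx=-5.0000, Δy=4.0000; L_3 = √(Δx²+Δy²) = 6.4031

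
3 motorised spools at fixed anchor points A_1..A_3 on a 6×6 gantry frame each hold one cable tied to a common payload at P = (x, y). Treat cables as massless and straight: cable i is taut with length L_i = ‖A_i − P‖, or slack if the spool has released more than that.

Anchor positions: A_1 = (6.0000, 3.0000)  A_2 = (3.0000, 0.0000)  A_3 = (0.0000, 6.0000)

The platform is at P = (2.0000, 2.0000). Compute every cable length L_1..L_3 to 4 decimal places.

cable 1: Δx=4.0000, Δy=1.0000; L_1 = √(Δx²+Δy²) = 4.1231
cable 2: Δx=1.0000, Δy=-2.0000; L_2 = √(Δx²+Δy²) = 2.2361
cable 3: Δx=-2.0000, Δy=4.0000; L_3 = √(Δx²+Δy²) = 4.4721

(4.1231, 2.2361, 4.4721)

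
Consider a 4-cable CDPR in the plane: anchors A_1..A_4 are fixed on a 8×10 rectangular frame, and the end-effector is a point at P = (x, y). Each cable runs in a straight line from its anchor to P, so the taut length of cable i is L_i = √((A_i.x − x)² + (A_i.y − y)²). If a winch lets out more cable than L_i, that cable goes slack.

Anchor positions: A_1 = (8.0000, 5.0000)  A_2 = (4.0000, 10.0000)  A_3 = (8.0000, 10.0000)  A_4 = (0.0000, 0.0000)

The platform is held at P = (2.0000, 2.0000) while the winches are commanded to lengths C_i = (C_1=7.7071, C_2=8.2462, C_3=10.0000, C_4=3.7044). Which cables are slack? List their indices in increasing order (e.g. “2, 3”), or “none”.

cable 1: √((6.0000)²+(3.0000)²)=6.7082, C_1=7.7071: slack
cable 2: √((2.0000)²+(8.0000)²)=8.2462, C_2=8.2462: taut
cable 3: √((6.0000)²+(8.0000)²)=10.0000, C_3=10.0000: taut
cable 4: √((-2.0000)²+(-2.0000)²)=2.8284, C_4=3.7044: slack

1, 4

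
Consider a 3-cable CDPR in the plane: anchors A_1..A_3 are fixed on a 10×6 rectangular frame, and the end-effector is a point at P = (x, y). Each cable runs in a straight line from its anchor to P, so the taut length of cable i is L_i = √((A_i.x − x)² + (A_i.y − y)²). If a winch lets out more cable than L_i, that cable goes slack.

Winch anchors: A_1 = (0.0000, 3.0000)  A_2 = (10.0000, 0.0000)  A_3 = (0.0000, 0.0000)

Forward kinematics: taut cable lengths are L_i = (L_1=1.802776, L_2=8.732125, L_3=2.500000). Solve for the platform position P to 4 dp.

(1.5000, 2.0000)

circle eqns → linear via eq_j − eq_1; set q_j = A_j·A_j − L_j²
q_1 = 0.0000+9.0000−3.2500 = 5.7500
-20.0000·x + 6.0000·y = q_1−q_2 = -18.0000
0.0000·x + 6.0000·y = q_1−q_3 = 12.0000
solve first two rows → x=1.5000, y=2.0000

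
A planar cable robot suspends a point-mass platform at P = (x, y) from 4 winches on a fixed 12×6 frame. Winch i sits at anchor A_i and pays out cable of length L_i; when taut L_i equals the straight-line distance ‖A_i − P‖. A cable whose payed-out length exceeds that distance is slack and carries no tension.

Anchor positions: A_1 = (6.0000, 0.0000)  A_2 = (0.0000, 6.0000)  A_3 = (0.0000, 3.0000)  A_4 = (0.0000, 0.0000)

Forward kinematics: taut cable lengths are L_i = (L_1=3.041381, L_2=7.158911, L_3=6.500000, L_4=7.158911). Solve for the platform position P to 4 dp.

circle eqns → linear via eq_j − eq_1; set q_j = A_j·A_j − L_j²
q_1 = 36.0000+0.0000−9.2500 = 26.7500
12.0000·x − 12.0000·y = q_1−q_2 = 42.0000
12.0000·x − 6.0000·y = q_1−q_3 = 60.0000
12.0000·x + 0.0000·y = q_1−q_4 = 78.0000
solve first two rows → x=6.5000, y=3.0000
check cable 4: ‖A_4−P‖² = 51.2500 ≈ L_4² = 51.2500 ✓

(6.5000, 3.0000)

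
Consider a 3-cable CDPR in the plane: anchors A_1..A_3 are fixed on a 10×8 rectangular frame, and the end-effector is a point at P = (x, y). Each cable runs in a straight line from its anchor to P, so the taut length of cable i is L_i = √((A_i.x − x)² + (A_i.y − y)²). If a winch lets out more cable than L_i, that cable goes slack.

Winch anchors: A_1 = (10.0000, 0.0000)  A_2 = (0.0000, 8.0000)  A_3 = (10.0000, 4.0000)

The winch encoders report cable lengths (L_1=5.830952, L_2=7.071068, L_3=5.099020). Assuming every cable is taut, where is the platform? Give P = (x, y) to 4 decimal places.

(5.0000, 3.0000)

expand ‖A_i−P‖²=L_i² and subtract eq 1 (k_i ≔ ‖A_i‖²−L_i²)
k_1 = 100.0000+0.0000−34.0000 = 66.0000
eq1−eq2 → [20.0000  -16.0000]·P = 52.0000
eq1−eq3 → [0.0000  -8.0000]·P = -24.0000
2×2 solve → P = (5.0000, 3.0000)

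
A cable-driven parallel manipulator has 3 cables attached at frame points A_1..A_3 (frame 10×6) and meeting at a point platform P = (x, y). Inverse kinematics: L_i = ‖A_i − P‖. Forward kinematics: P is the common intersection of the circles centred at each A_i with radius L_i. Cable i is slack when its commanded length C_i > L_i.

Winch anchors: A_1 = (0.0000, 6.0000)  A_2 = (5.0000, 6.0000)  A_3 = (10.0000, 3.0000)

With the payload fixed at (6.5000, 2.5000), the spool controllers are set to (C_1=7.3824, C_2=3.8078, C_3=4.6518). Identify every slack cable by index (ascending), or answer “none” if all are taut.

cable 1: √((-6.5000)²+(3.5000)²)=7.3824, C_1=7.3824: taut
cable 2: √((-1.5000)²+(3.5000)²)=3.8079, C_2=3.8078: taut
cable 3: √((3.5000)²+(0.5000)²)=3.5355, C_3=4.6518: slack

3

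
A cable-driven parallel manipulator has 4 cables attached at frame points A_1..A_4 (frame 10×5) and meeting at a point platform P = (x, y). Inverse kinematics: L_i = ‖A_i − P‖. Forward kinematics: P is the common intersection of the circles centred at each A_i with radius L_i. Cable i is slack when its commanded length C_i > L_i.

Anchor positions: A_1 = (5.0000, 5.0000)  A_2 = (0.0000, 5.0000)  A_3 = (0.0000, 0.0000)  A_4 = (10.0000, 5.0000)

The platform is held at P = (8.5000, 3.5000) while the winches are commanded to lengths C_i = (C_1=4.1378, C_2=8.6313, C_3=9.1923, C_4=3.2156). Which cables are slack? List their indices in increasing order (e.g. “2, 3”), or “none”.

1, 4

cable 1: L_1 = ‖A_1−P‖ = 3.8079;  C_1 = 4.1378 → slack
cable 2: L_2 = ‖A_2−P‖ = 8.6313;  C_2 = 8.6313 → taut
cable 3: L_3 = ‖A_3−P‖ = 9.1924;  C_3 = 9.1923 → taut
cable 4: L_4 = ‖A_4−P‖ = 2.1213;  C_4 = 3.2156 → slack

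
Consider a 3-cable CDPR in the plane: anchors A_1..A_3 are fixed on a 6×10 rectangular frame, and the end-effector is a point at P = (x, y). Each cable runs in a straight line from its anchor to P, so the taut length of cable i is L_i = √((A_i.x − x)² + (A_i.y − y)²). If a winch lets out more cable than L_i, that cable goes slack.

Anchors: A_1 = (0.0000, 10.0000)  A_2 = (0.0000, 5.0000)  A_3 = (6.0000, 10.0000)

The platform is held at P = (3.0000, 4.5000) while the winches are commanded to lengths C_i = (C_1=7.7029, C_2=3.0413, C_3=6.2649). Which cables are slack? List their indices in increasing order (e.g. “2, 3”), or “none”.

1

i=1: geometric 6.2650 vs commanded 7.7029 ⇒ slack
i=2: geometric 3.0414 vs commanded 3.0413 ⇒ taut
i=3: geometric 6.2650 vs commanded 6.2649 ⇒ taut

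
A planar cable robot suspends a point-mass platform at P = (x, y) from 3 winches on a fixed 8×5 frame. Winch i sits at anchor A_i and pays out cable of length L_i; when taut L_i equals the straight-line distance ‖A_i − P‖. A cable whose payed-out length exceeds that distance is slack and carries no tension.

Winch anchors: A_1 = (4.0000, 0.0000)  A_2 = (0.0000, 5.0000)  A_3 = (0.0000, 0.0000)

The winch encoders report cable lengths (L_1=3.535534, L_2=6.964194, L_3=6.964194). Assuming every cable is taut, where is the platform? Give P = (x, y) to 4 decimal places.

(6.5000, 2.5000)

circle eqns → linear via eq_j − eq_1; set k_j = A_j·A_j − L_j²
k_1 = 16.0000+0.0000−12.5000 = 3.5000
8.0000·x − 10.0000·y = k_1−k_2 = 27.0000
8.0000·x + 0.0000·y = k_1−k_3 = 52.0000
solve first two rows → x=6.5000, y=2.5000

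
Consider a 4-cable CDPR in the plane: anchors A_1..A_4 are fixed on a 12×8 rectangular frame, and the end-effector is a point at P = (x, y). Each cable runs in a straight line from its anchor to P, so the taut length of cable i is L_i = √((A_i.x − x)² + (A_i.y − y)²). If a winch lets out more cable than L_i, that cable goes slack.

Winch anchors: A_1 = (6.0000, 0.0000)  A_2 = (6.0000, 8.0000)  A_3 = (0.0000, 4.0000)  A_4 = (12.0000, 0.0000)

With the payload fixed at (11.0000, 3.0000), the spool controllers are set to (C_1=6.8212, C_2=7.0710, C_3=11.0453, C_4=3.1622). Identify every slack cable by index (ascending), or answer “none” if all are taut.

cable 1: √((-5.0000)²+(-3.0000)²)=5.8310, C_1=6.8212: slack
cable 2: √((-5.0000)²+(5.0000)²)=7.0711, C_2=7.0710: taut
cable 3: √((-11.0000)²+(1.0000)²)=11.0454, C_3=11.0453: taut
cable 4: √((1.0000)²+(-3.0000)²)=3.1623, C_4=3.1622: taut

1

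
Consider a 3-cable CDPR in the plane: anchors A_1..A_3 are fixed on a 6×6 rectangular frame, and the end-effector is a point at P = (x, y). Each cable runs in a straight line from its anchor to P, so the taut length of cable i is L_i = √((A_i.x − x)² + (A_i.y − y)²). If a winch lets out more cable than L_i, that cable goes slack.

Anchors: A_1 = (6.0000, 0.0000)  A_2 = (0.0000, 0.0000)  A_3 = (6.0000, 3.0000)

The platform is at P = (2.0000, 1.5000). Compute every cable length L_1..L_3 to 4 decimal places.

(4.2720, 2.5000, 4.2720)

L_1: Δ = A_1−P = (4.0000, -1.5000) → ‖Δ‖ = √18.2500 = 4.2720
L_2: Δ = A_2−P = (-2.0000, -1.5000) → ‖Δ‖ = √6.2500 = 2.5000
L_3: Δ = A_3−P = (4.0000, 1.5000) → ‖Δ‖ = √18.2500 = 4.2720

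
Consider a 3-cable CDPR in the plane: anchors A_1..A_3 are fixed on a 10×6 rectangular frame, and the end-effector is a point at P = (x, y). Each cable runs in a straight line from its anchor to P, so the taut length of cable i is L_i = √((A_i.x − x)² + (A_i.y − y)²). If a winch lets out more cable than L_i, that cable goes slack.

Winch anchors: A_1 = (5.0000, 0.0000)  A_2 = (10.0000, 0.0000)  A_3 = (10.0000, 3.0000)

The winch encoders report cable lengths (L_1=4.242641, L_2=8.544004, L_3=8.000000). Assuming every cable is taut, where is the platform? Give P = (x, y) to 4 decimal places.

circle eqns → linear via eq_j − eq_1; set k_j = A_j·A_j − L_j²
k_1 = 25.0000+0.0000−18.0000 = 7.0000
-10.0000·x + 0.0000·y = k_1−k_2 = -20.0000
-10.0000·x − 6.0000·y = k_1−k_3 = -38.0000
solve first two rows → x=2.0000, y=3.0000

(2.0000, 3.0000)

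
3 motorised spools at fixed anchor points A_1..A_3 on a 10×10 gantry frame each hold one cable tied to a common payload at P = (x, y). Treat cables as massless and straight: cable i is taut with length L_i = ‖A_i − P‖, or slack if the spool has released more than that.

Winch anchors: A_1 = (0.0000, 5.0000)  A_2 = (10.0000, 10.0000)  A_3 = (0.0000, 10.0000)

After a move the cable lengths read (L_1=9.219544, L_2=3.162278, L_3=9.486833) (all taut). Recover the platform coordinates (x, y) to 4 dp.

(9.0000, 7.0000)

circle eqns → linear via eq_j − eq_1; set q_j = A_j·A_j − L_j²
q_1 = 0.0000+25.0000−85.0000 = -60.0000
-20.0000·x − 10.0000·y = q_1−q_2 = -250.0000
0.0000·x − 10.0000·y = q_1−q_3 = -70.0000
solve first two rows → x=9.0000, y=7.0000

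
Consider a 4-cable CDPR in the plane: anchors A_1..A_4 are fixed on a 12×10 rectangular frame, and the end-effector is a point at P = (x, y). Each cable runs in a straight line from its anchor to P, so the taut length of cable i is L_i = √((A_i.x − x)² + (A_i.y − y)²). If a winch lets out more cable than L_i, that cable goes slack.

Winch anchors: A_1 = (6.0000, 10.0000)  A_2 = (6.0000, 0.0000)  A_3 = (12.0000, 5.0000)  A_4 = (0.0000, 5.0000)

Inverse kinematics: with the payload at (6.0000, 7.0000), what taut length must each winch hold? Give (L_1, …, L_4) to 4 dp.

cable 1: Δx=0.0000, Δy=3.0000; L_1 = √(Δx²+Δy²) = 3.0000
cable 2: Δx=0.0000, Δy=-7.0000; L_2 = √(Δx²+Δy²) = 7.0000
cable 3: Δx=6.0000, Δy=-2.0000; L_3 = √(Δx²+Δy²) = 6.3246
cable 4: Δx=-6.0000, Δy=-2.0000; L_4 = √(Δx²+Δy²) = 6.3246

(3.0000, 7.0000, 6.3246, 6.3246)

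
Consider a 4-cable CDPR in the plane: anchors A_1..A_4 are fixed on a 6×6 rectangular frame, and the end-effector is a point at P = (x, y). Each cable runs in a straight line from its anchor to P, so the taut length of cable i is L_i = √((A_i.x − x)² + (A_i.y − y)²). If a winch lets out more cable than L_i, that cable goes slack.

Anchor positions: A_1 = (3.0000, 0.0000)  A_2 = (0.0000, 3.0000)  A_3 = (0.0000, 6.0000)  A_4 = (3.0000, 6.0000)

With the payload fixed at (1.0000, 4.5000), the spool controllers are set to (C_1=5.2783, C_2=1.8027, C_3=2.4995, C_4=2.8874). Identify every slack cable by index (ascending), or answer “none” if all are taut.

i=1: geometric 4.9244 vs commanded 5.2783 ⇒ slack
i=2: geometric 1.8028 vs commanded 1.8027 ⇒ taut
i=3: geometric 1.8028 vs commanded 2.4995 ⇒ slack
i=4: geometric 2.5000 vs commanded 2.8874 ⇒ slack

1, 3, 4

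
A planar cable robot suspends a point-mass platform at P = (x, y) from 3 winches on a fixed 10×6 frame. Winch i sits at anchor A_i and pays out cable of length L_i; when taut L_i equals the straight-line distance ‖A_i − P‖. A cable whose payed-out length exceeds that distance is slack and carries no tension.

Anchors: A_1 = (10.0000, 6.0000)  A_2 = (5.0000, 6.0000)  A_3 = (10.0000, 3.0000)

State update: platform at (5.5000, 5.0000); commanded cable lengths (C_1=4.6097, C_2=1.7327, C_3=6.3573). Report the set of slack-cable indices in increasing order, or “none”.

i=1: geometric 4.6098 vs commanded 4.6097 ⇒ taut
i=2: geometric 1.1180 vs commanded 1.7327 ⇒ slack
i=3: geometric 4.9244 vs commanded 6.3573 ⇒ slack

2, 3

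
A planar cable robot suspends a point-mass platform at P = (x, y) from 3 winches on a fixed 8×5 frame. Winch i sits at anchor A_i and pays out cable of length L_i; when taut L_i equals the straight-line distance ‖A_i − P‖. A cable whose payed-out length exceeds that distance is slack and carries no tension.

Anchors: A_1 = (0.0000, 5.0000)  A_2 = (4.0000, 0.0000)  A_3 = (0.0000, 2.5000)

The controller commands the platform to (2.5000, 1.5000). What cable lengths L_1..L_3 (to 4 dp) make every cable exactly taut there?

L_1: Δ = A_1−P = (-2.5000, 3.5000) → ‖Δ‖ = √18.5000 = 4.3012
L_2: Δ = A_2−P = (1.5000, -1.5000) → ‖Δ‖ = √4.5000 = 2.1213
L_3: Δ = A_3−P = (-2.5000, 1.0000) → ‖Δ‖ = √7.2500 = 2.6926

(4.3012, 2.1213, 2.6926)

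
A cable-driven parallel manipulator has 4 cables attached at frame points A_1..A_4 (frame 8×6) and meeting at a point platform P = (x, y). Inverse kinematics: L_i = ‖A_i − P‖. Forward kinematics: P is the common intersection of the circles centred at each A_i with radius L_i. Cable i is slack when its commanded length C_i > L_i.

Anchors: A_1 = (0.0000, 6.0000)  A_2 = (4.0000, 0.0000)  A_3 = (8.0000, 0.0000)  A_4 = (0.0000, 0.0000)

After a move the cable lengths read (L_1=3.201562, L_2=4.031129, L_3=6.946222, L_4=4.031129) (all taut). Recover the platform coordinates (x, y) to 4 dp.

each cable: (A_i−P)·(A_i−P) = L_i²; let k_i = ‖A_i‖²−L_i²
k_1 = 0.0000+36.0000−10.2500 = 25.7500
row 1: -8.0000x + 12.0000y = 26.0000  (k_2=-0.2500)
row 2: -16.0000x + 12.0000y = 10.0000  (k_3=15.7500)
row 3: 0.0000x + 12.0000y = 42.0000  (k_4=-16.2500)
Cramer on rows 1–2 → x = 2.0000, y = 3.5000
check cable 4: ‖A_4−P‖² = 16.2500 ≈ L_4² = 16.2500 ✓

(2.0000, 3.5000)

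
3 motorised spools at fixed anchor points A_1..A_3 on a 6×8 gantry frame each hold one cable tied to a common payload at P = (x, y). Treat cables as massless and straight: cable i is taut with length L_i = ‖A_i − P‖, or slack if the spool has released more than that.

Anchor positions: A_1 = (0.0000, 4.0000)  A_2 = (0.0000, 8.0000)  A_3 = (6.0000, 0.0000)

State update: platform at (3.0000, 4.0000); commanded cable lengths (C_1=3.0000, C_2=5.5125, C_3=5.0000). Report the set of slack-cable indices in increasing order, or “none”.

cable 1: L_1 = ‖A_1−P‖ = 3.0000;  C_1 = 3.0000 → taut
cable 2: L_2 = ‖A_2−P‖ = 5.0000;  C_2 = 5.5125 → slack
cable 3: L_3 = ‖A_3−P‖ = 5.0000;  C_3 = 5.0000 → taut

2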